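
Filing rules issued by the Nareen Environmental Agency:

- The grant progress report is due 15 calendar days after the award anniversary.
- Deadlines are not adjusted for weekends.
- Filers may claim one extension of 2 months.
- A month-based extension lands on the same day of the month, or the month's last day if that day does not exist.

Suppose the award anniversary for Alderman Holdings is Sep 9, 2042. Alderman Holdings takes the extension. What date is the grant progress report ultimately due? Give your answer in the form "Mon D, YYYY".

Nov 24, 2042

Trigger date Sep 9, 2042 + 15 calendar days = Sep 24, 2042.
Sep 24, 2042 is a Wednesday; no weekend or holiday adjustment applies.
The 2 months extension carries Sep 24, 2042 to Nov 24, 2042.
No adjustment is made for weekends or holidays, so Nov 24, 2042 stands.
So the filing is due Nov 24, 2042.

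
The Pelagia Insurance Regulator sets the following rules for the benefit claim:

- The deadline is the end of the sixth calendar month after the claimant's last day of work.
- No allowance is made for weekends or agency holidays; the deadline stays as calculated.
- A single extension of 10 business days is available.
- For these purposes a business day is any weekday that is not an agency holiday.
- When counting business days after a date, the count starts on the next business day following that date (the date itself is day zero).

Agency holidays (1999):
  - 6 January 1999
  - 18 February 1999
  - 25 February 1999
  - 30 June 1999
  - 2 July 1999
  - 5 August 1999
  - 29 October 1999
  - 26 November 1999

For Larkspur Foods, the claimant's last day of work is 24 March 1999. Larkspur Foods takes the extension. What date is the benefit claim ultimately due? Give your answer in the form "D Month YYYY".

6 months after 24 March 1999 is September 1999; that month ends on 30 September 1999.
No adjustment is made for weekends or holidays, so 30 September 1999 stands.
The 10-business-day extension runs from 30 September 1999 to 14 October 1999.
14 October 1999 falls on a Thursday. The rules make no weekend/holiday allowance, so it remains 14 October 1999.
Deadline: 14 October 1999.

14 October 1999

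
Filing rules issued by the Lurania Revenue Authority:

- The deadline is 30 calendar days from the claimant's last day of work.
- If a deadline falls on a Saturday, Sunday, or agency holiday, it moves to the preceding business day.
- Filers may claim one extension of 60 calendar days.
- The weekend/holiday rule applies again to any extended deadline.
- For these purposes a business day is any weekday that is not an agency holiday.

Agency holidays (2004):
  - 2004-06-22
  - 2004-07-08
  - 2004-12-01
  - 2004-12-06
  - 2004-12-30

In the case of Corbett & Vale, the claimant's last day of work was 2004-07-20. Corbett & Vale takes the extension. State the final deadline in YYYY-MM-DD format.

2004-10-18

Trigger date 2004-07-20 + 30 calendar days = 2004-08-19.
2004-08-19 is a Thursday and not a listed holiday, so it stands.
With the 60-day extension, 2004-08-19 becomes 2004-10-18.
2004-10-18 falls on a Monday, which is a business day, so no adjustment is needed.
Deadline: 2004-10-18.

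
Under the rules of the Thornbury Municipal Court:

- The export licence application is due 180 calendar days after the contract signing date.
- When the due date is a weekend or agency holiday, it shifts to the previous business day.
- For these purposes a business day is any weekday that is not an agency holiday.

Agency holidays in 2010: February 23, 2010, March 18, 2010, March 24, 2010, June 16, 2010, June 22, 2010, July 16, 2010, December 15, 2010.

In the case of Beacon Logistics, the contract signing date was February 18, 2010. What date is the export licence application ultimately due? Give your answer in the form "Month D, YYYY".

August 17, 2010

Adding 180 calendar days to February 18, 2010 gives August 17, 2010.
August 17, 2010 falls on a Tuesday, which is a business day, so no adjustment is needed.
So the filing is due August 17, 2010.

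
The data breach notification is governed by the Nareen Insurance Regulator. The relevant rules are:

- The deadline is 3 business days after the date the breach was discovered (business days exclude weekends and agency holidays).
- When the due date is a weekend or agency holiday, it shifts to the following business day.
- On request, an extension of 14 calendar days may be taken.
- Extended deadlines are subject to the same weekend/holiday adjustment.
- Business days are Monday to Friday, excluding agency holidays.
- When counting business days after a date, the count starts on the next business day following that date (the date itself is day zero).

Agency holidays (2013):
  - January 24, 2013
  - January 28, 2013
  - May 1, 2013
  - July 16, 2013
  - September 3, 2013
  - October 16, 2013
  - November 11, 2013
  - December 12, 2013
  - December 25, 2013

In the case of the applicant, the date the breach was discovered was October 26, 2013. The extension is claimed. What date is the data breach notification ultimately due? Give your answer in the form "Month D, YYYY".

Starting the day after October 26, 2013 and counting 3 business days lands on October 30, 2013.
October 30, 2013 is a Wednesday and not a listed holiday, so it stands.
With the 14-day extension, October 30, 2013 becomes November 13, 2013.
November 13, 2013 (Wednesday) is already a business day.
So the filing is due November 13, 2013.

November 13, 2013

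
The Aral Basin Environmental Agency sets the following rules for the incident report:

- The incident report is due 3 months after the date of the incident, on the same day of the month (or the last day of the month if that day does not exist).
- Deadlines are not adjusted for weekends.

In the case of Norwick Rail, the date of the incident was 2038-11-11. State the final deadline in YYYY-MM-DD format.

2039-02-11

3 months from 2038-11-11 is 2039-02-11.
2039-02-11 falls on a Friday. The rules make no weekend/holiday allowance, so it remains 2039-02-11.
Deadline: 2039-02-11.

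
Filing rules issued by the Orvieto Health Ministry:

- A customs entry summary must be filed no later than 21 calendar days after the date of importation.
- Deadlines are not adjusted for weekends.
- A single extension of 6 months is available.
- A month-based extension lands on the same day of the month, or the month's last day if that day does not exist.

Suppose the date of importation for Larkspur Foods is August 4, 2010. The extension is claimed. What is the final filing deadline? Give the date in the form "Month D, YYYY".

21 calendar days after August 4, 2010 is August 25, 2010.
August 25, 2010 falls on a Wednesday. The rules make no weekend/holiday allowance, so it remains August 25, 2010.
Add 6 months to August 25, 2010: February 25, 2011.
February 25, 2011 is a Friday; no weekend or holiday adjustment applies.
Final deadline: February 25, 2011.

February 25, 2011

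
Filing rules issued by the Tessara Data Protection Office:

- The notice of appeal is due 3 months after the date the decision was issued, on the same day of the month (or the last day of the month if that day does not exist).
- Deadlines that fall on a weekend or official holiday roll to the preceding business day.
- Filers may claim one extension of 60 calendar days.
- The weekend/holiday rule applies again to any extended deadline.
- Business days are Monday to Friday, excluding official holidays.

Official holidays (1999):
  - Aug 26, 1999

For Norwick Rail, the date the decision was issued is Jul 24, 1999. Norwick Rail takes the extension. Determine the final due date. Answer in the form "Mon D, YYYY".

Moving 3 months forward from Jul 24, 1999 on the corresponding day gives Oct 24, 1999.
Oct 24, 1999 is a Sunday; the preceding business day is Oct 22, 1999 (Friday).
With the 60-day extension, Oct 22, 1999 becomes Dec 21, 1999.
Since Dec 21, 1999 is a Tuesday and not a holiday, the date is unchanged.
So the filing is due Dec 21, 1999.

Dec 21, 1999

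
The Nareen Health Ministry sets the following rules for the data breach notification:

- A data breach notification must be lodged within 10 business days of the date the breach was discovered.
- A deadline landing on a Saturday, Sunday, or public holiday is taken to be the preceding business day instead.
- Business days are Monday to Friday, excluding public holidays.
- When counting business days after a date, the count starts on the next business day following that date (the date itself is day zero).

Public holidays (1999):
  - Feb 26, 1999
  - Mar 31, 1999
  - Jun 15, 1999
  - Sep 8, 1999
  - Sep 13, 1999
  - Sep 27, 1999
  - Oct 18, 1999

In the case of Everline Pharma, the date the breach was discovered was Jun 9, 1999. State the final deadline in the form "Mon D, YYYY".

Jun 24, 1999

Counting 10 business days after Jun 9, 1999 (skipping weekends and listed holidays) reaches Jun 24, 1999.
Jun 24, 1999 is a Thursday and not a listed holiday, so it stands.
So the filing is due Jun 24, 1999.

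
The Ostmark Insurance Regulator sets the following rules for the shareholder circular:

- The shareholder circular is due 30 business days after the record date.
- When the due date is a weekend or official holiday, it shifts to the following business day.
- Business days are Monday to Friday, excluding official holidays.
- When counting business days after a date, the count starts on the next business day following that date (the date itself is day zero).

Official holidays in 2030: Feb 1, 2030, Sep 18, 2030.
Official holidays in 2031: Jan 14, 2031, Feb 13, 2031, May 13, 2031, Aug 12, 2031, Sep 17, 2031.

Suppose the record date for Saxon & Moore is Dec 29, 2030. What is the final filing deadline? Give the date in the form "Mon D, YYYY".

Feb 10, 2031

Starting the day after Dec 29, 2030 and counting 30 business days lands on Feb 10, 2031.
Feb 10, 2031 is a Monday and not a listed holiday, so it stands.
Deadline: Feb 10, 2031.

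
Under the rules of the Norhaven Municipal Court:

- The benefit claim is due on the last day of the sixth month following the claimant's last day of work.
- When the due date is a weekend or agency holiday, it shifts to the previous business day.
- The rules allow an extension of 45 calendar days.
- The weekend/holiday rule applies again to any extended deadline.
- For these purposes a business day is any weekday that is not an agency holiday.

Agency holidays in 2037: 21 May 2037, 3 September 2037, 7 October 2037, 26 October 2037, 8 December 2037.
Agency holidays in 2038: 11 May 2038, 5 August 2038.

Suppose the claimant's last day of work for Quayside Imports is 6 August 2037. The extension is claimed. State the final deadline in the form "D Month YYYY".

The sixth month after 6 August 2037 is February 2038, whose last day is 28 February 2038.
28 February 2038 falls on a Sunday. Rolling to the preceding business day gives 26 February 2038, a Friday.
The 45-calendar-day extension moves the deadline from 26 February 2038 to 12 April 2038.
12 April 2038 (Monday) is already a business day.
Deadline: 12 April 2038.

12 April 2038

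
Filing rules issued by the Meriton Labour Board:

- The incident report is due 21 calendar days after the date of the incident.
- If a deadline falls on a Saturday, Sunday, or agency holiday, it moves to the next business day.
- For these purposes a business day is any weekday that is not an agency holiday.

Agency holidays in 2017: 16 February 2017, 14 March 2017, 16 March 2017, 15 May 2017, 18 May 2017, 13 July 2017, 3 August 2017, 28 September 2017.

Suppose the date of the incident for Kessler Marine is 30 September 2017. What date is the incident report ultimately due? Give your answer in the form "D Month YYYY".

Adding 21 calendar days to 30 September 2017 gives 21 October 2017.
21 October 2017 is a Saturday, so it moves to the next business day, 23 October 2017 (Monday).
Deadline: 23 October 2017.

23 October 2017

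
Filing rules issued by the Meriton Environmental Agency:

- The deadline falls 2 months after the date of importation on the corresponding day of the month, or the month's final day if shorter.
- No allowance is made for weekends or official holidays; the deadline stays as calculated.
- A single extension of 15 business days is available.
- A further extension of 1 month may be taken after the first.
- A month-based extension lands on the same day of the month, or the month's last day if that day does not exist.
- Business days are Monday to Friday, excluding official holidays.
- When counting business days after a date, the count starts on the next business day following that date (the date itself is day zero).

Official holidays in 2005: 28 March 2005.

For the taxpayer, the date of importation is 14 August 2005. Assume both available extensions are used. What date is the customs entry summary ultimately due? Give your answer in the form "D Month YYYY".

2 months after 14 August 2005, on the same day of the month, is 14 October 2005.
14 October 2005 is a Friday; no weekend or holiday adjustment applies.
Counting 15 further business days from 14 October 2005 reaches 4 November 2005.
4 November 2005 is a Friday; no weekend or holiday adjustment applies.
Add 1 month to 4 November 2005: 4 December 2005.
No adjustment is made for weekends or holidays, so 4 December 2005 stands.
Final deadline: 4 December 2005.

4 December 2005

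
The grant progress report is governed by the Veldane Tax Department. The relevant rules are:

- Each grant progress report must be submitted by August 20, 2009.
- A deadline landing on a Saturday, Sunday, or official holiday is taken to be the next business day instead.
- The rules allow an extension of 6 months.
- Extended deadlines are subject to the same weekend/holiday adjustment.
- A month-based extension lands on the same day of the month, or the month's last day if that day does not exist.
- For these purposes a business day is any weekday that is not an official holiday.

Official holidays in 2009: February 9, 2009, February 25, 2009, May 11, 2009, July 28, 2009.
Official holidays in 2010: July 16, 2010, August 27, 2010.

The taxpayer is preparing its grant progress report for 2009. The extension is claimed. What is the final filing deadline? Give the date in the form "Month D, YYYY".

Start from the fixed due date, August 20, 2009.
August 20, 2009 (Thursday) is already a business day.
The 6 months extension carries August 20, 2009 to February 20, 2010.
Because February 20, 2010 is a Saturday, the deadline becomes February 22, 2010 (Monday).
Final deadline: February 22, 2010.

February 22, 2010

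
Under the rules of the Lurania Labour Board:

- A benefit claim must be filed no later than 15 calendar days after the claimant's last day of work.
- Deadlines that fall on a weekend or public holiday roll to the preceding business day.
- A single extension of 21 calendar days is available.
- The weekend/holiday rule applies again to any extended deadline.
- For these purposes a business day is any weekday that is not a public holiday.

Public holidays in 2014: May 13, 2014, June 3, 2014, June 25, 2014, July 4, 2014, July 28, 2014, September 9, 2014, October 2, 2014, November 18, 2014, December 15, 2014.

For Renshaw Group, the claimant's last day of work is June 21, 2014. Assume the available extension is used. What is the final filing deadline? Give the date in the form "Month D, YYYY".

Trigger date June 21, 2014 + 15 calendar days = July 6, 2014.
July 6, 2014 is a Sunday, so it moves to the preceding business day, July 3, 2014 (Thursday).
The 21-calendar-day extension moves the deadline from July 3, 2014 to July 24, 2014.
Since July 24, 2014 is a Thursday and not a holiday, the date is unchanged.
Final deadline: July 24, 2014.

July 24, 2014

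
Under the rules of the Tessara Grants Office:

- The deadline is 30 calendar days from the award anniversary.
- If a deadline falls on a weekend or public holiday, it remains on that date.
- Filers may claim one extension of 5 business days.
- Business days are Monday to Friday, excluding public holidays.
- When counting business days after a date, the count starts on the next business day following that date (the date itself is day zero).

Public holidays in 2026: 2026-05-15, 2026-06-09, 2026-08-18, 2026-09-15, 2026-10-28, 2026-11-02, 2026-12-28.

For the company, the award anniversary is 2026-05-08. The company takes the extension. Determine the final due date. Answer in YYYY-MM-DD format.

2026-06-15

30 calendar days after 2026-05-08 is 2026-06-07.
No adjustment is made for weekends or holidays, so 2026-06-07 stands.
Applying the 5-business-day extension: 5 business days after 2026-06-07 is 2026-06-15.
2026-06-15 is a Monday; no weekend or holiday adjustment applies.
Final deadline: 2026-06-15.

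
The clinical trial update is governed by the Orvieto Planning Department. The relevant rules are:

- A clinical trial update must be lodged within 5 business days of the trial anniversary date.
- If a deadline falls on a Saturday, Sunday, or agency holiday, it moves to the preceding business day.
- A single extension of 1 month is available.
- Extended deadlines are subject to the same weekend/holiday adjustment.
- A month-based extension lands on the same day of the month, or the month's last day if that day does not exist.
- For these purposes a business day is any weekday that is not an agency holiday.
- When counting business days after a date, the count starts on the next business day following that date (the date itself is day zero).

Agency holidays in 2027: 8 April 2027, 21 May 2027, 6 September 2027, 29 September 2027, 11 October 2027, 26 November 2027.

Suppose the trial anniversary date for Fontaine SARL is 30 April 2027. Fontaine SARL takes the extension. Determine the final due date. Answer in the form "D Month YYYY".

Counting 5 business days after 30 April 2027 (skipping weekends and listed holidays) reaches 7 May 2027.
7 May 2027 falls on a Friday, which is a business day, so no adjustment is needed.
Applying the 1 month extension: 1 month after 7 May 2027 is 7 June 2027.
Since 7 June 2027 is a Monday and not a holiday, the date is unchanged.
Final deadline: 7 June 2027.

7 June 2027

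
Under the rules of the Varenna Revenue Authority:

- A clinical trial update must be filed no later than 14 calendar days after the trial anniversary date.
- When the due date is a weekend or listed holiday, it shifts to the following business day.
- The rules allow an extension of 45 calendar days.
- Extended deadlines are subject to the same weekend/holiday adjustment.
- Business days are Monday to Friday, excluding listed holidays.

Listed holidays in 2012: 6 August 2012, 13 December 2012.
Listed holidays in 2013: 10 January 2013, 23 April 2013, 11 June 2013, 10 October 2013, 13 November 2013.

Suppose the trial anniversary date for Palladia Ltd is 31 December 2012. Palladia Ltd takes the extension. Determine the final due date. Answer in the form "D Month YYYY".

28 February 2013

Trigger date 31 December 2012 + 14 calendar days = 14 January 2013.
14 January 2013 is a Monday and not a listed holiday, so it stands.
Applying the 45-calendar-day extension: 14 January 2013 + 45 days = 28 February 2013.
28 February 2013 (Thursday) is already a business day.
Final deadline: 28 February 2013.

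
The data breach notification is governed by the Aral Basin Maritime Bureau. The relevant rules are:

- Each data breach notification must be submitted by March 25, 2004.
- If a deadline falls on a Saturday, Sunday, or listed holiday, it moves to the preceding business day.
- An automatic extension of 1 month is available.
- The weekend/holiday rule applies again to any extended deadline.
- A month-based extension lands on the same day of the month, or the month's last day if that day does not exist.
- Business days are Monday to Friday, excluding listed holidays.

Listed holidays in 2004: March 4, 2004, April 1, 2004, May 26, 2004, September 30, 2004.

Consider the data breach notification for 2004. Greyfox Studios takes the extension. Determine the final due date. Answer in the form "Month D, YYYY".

April 23, 2004

The statutory due date is March 25, 2004.
March 25, 2004 falls on a Thursday, which is a business day, so no adjustment is needed.
Add 1 month to March 25, 2004: April 25, 2004.
April 25, 2004 falls on a Sunday. Rolling to the preceding business day gives April 23, 2004, a Friday.
The final due date is April 23, 2004.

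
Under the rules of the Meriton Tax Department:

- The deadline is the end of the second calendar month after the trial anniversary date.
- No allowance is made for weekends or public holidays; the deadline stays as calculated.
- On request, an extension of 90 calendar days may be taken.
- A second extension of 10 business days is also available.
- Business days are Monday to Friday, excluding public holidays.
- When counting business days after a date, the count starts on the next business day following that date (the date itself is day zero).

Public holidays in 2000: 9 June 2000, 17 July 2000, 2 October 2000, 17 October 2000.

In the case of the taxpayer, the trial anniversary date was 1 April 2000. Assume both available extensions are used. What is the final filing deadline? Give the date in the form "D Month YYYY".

2 months after 1 April 2000 is June 2000; that month ends on 30 June 2000.
30 June 2000 is a Friday; no weekend or holiday adjustment applies.
Applying the 90-calendar-day extension: 30 June 2000 + 90 days = 28 September 2000.
28 September 2000 is a Thursday; no weekend or holiday adjustment applies.
Counting 10 further business days from 28 September 2000 reaches 13 October 2000.
No adjustment is made for weekends or holidays, so 13 October 2000 stands.
The final due date is 13 October 2000.

13 October 2000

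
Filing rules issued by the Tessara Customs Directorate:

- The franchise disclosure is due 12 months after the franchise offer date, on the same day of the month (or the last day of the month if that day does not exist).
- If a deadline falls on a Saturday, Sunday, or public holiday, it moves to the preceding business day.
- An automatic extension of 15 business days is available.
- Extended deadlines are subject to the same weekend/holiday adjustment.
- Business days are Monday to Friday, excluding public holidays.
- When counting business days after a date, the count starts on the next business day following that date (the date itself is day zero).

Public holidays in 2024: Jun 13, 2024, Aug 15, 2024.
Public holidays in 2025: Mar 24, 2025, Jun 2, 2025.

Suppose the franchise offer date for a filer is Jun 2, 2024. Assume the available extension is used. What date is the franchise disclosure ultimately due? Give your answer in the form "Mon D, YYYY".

Jun 23, 2025

Moving 12 months forward from Jun 2, 2024 on the corresponding day gives Jun 2, 2025.
Jun 2, 2025 is a listed holiday, so it moves to the preceding business day, May 30, 2025 (Friday).
Applying the 15-business-day extension: 15 business days after May 30, 2025 is Jun 23, 2025.
Since Jun 23, 2025 is a Monday and not a holiday, the date is unchanged.
The final due date is Jun 23, 2025.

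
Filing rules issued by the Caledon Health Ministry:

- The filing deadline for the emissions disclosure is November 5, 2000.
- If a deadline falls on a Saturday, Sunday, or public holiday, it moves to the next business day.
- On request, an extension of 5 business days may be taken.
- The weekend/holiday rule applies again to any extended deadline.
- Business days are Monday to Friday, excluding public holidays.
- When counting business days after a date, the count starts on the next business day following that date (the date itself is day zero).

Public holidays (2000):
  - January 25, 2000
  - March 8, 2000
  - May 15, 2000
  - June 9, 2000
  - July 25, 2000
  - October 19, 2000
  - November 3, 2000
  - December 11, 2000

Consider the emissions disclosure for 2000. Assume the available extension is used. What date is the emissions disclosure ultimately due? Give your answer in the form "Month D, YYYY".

November 13, 2000

Start from the fixed due date, November 5, 2000.
Because November 5, 2000 is a Sunday, the deadline becomes November 6, 2000 (Monday).
Counting 5 further business days from November 6, 2000 reaches November 13, 2000.
November 13, 2000 (Monday) is already a business day.
The final due date is November 13, 2000.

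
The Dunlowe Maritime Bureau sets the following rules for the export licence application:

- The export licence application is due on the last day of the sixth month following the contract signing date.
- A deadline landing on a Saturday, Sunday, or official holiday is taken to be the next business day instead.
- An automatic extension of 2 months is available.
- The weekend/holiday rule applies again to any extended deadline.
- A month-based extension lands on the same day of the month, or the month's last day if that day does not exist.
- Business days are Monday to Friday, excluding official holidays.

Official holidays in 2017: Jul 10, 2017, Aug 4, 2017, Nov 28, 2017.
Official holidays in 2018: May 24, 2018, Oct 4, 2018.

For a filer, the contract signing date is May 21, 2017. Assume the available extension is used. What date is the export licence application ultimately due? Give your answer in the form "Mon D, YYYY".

6 months after May 21, 2017 is November 2017; that month ends on Nov 30, 2017.
Since Nov 30, 2017 is a Thursday and not a holiday, the date is unchanged.
The 2 months extension carries Nov 30, 2017 to Jan 30, 2018.
Jan 30, 2018 is a Tuesday and not a listed holiday, so it stands.
The final due date is Jan 30, 2018.

Jan 30, 2018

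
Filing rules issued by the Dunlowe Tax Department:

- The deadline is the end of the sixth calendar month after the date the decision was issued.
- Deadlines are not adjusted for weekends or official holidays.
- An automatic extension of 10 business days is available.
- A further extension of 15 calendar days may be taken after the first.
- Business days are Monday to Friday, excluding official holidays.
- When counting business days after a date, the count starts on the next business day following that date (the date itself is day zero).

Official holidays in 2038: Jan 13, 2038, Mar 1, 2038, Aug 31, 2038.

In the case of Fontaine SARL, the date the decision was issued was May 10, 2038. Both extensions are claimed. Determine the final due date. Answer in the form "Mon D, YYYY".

Dec 29, 2038

6 months after May 10, 2038 is November 2038; that month ends on Nov 30, 2038.
Nov 30, 2038 falls on a Tuesday. The rules make no weekend/holiday allowance, so it remains Nov 30, 2038.
Counting 10 further business days from Nov 30, 2038 reaches Dec 14, 2038.
No adjustment is made for weekends or holidays, so Dec 14, 2038 stands.
With the 15-day extension, Dec 14, 2038 becomes Dec 29, 2038.
Dec 29, 2038 falls on a Wednesday. The rules make no weekend/holiday allowance, so it remains Dec 29, 2038.
Final deadline: Dec 29, 2038.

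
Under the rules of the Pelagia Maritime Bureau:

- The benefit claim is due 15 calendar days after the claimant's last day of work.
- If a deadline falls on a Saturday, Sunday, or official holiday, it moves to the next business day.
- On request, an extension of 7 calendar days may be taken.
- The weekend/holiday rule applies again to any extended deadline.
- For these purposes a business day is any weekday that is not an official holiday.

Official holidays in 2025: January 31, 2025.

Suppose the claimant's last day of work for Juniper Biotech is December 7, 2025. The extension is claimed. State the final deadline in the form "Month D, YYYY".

December 29, 2025

From December 7, 2025, 15 calendar days later is December 22, 2025.
December 22, 2025 is a Monday and not a listed holiday, so it stands.
Add the 7 calendar-day extension to December 22, 2025: December 29, 2025.
December 29, 2025 (Monday) is already a business day.
Deadline: December 29, 2025.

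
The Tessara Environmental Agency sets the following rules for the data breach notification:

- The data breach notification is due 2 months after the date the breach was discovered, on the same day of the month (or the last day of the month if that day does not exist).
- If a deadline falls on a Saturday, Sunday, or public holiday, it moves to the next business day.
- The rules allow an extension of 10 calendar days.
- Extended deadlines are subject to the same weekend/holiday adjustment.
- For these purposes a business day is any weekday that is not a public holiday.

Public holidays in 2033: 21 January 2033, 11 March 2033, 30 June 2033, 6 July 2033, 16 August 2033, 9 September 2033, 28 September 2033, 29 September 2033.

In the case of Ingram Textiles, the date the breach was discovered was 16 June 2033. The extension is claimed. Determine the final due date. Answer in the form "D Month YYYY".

29 August 2033

2 months after 16 June 2033, on the same day of the month, is 16 August 2033.
16 August 2033 is a listed holiday, so it moves to the next business day, 17 August 2033 (Wednesday).
With the 10-day extension, 17 August 2033 becomes 27 August 2033.
Because 27 August 2033 is a Saturday, the deadline becomes 29 August 2033 (Monday).
The final due date is 29 August 2033.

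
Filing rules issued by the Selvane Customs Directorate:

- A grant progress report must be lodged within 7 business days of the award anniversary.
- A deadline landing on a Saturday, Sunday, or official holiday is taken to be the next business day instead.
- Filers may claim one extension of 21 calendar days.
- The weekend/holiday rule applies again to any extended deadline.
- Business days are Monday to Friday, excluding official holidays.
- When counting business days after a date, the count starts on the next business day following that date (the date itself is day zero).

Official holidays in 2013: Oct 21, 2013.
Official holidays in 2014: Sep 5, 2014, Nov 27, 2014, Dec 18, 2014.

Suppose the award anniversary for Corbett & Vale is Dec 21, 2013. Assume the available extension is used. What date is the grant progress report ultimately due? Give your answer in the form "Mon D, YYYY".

Jan 21, 2014

Counting 7 business days after Dec 21, 2013 (skipping weekends and listed holidays) reaches Dec 31, 2013.
Dec 31, 2013 (Tuesday) is already a business day.
The 21-calendar-day extension moves the deadline from Dec 31, 2013 to Jan 21, 2014.
Since Jan 21, 2014 is a Tuesday and not a holiday, the date is unchanged.
Deadline: Jan 21, 2014.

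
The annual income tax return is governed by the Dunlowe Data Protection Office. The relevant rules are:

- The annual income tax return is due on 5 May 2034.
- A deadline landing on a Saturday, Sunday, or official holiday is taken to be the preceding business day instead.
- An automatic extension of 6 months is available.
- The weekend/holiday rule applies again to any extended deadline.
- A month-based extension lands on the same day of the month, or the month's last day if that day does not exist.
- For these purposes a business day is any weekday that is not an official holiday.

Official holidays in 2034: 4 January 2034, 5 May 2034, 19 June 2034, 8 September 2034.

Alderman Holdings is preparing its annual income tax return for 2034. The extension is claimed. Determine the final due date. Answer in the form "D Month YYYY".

The stated deadline is 5 May 2034.
Because 5 May 2034 is a listed holiday, the deadline becomes 4 May 2034 (Thursday).
The 6 months extension carries 4 May 2034 to 4 November 2034.
4 November 2034 is a Saturday, so it moves to the preceding business day, 3 November 2034 (Friday).
Deadline: 3 November 2034.

3 November 2034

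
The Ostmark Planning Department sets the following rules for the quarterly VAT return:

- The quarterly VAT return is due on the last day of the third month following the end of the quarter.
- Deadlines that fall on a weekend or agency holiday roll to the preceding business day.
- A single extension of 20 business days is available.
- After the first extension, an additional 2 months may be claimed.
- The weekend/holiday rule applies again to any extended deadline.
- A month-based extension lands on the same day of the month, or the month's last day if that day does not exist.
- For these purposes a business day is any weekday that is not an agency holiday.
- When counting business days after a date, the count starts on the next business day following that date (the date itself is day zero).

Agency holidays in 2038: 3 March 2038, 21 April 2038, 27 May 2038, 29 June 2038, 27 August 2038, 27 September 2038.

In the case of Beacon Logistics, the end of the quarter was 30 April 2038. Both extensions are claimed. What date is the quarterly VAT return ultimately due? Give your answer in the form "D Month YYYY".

29 October 2038

3 months after 30 April 2038 falls in July 2038; the last day of that month is 31 July 2038.
31 July 2038 is a Saturday, so it moves to the preceding business day, 30 July 2038 (Friday).
The 20-business-day extension runs from 30 July 2038 to 30 August 2038.
30 August 2038 falls on a Monday, which is a business day, so no adjustment is needed.
The 2 months extension carries 30 August 2038 to 30 October 2038.
30 October 2038 is a Saturday, so it moves to the preceding business day, 29 October 2038 (Friday).
Deadline: 29 October 2038.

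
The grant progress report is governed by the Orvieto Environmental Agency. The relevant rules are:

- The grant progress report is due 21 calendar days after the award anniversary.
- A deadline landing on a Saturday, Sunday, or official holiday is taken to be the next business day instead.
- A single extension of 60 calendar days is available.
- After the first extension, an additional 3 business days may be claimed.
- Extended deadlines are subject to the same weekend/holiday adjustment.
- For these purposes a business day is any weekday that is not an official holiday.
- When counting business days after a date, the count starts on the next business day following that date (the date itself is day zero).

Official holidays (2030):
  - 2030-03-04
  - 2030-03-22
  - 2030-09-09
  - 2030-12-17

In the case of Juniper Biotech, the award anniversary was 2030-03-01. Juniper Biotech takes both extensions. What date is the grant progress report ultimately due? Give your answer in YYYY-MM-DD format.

21 calendar days after 2030-03-01 is 2030-03-22.
Because 2030-03-22 is a listed holiday, the deadline becomes 2030-03-25 (Monday).
The 60-calendar-day extension moves the deadline from 2030-03-25 to 2030-05-24.
Since 2030-05-24 is a Friday and not a holiday, the date is unchanged.
Counting 3 further business days from 2030-05-24 reaches 2030-05-29.
Since 2030-05-29 is a Wednesday and not a holiday, the date is unchanged.
The final due date is 2030-05-29.

2030-05-29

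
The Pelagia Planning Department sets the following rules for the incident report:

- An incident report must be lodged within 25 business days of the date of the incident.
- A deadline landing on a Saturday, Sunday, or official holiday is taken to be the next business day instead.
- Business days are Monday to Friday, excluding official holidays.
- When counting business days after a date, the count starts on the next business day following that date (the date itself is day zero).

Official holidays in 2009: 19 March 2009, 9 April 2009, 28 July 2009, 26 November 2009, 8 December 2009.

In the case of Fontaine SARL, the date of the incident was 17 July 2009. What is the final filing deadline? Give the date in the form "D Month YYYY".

Counting 25 business days after 17 July 2009 (skipping weekends and listed holidays) reaches 24 August 2009.
24 August 2009 is a Monday and not a listed holiday, so it stands.
Final deadline: 24 August 2009.

24 August 2009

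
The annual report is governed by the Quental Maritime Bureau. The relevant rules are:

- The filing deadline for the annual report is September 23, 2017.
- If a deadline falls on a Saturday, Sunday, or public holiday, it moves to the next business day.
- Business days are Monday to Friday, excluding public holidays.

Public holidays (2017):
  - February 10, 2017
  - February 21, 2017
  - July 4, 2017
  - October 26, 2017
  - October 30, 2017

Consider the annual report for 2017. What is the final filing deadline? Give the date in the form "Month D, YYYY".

September 25, 2017

The stated deadline is September 23, 2017.
Because September 23, 2017 is a Saturday, the deadline becomes September 25, 2017 (Monday).
Final deadline: September 25, 2017.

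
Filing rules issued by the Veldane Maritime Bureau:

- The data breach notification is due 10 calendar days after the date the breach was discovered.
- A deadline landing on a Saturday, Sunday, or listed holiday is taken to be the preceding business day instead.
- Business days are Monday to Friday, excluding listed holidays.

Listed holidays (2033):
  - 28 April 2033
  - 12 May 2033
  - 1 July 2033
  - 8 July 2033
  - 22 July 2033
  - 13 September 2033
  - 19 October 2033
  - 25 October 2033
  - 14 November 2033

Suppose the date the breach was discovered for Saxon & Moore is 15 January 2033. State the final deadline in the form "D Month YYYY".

25 January 2033

From 15 January 2033, 10 calendar days later is 25 January 2033.
25 January 2033 falls on a Tuesday, which is a business day, so no adjustment is needed.
So the filing is due 25 January 2033.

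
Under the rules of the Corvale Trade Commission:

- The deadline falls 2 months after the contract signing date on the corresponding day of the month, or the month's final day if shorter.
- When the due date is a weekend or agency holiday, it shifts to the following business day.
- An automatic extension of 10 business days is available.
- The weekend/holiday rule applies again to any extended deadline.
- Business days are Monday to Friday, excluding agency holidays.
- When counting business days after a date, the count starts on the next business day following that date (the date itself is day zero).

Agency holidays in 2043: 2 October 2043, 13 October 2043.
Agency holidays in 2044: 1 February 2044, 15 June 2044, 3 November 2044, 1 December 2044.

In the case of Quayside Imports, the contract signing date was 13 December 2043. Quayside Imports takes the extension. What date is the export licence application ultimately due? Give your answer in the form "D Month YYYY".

2 months from 13 December 2043 is 13 February 2044.
Because 13 February 2044 is a Saturday, the deadline becomes 15 February 2044 (Monday).
The 10-business-day extension runs from 15 February 2044 to 29 February 2044.
29 February 2044 falls on a Monday, which is a business day, so no adjustment is needed.
So the filing is due 29 February 2044.

29 February 2044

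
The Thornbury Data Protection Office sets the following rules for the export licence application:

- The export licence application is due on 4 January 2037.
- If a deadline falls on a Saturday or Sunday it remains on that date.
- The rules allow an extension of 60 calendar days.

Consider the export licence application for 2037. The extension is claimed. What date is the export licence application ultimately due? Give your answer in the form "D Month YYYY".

5 March 2037

The stated deadline is 4 January 2037.
4 January 2037 falls on a Sunday. The rules make no weekend/holiday allowance, so it remains 4 January 2037.
Add the 60 calendar-day extension to 4 January 2037: 5 March 2037.
5 March 2037 falls on a Thursday. The rules make no weekend/holiday allowance, so it remains 5 March 2037.
Final deadline: 5 March 2037.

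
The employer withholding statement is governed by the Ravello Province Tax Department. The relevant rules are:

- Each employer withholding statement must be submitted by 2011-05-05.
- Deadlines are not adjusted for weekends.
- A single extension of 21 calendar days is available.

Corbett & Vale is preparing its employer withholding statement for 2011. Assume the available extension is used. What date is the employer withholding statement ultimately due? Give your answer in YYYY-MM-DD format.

The statutory due date is 2011-05-05.
2011-05-05 falls on a Thursday. The rules make no weekend/holiday allowance, so it remains 2011-05-05.
Applying the 21-calendar-day extension: 2011-05-05 + 21 days = 2011-05-26.
No adjustment is made for weekends or holidays, so 2011-05-26 stands.
The final due date is 2011-05-26.

2011-05-26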